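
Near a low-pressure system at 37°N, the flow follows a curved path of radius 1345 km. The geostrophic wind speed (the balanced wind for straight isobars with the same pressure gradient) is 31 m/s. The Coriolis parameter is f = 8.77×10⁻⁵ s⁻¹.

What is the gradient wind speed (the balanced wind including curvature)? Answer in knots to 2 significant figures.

50 knots

Around a low, centrifugal force acts outward with Coriolis, so pressure-gradient force balances both:
(1/ρ)|∂P/∂n| = fV + V²/R  →  V² + fR·V − fR·V_g = 0
With fR = 8.77×10⁻⁵ × 1345×10³ m = 118 m/s:
V = [−fR + √((fR)² + 4 fR V_g)]/2 = [−118 + √(118² + 4×118×31)]/2 = 25.5 m/s
Subgeostrophic (V < V_g = 31 m/s), as expected around a low.
Converting: 25.5 m/s × 1.944 = 50 knots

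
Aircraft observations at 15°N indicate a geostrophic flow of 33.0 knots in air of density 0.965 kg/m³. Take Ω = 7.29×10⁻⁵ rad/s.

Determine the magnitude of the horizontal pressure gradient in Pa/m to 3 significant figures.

6.18×10⁻⁴ Pa/m

Coriolis parameter at 15°N:
f = 2Ω sin φ = 2 × 7.29×10⁻⁵ × sin 15° = 3.77×10⁻⁵ s⁻¹
Wind speed in SI: 33.0 knots = 17.0 m/s
Geostrophic balance rearranged: |∂P/∂n| = f ρ V_g
|∂P/∂n| = 3.77×10⁻⁵ × 0.965 × 17.0 = 6.18×10⁻⁴ Pa/m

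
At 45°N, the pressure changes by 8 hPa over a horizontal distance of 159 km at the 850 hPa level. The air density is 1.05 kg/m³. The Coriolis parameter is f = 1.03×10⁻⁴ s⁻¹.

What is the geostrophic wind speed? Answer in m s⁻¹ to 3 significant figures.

Pressure gradient: |∂P/∂n| = 800 Pa / 159000 m = 5.03×10⁻³ Pa/m
Geostrophic balance (pressure-gradient force = Coriolis force):
V_g = (1/(fρ)) |∂P/∂n| = 5.03×10⁻³ / (1.03×10⁻⁴ × 1.05) = 46.5 m/s

46.5 m s⁻¹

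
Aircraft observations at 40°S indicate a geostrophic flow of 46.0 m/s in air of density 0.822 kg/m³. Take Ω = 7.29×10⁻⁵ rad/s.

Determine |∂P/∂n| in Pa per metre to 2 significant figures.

Coriolis parameter at 40°S:
f = 2Ω sin φ = 2 × 7.29×10⁻⁵ × sin 40° = 9.37×10⁻⁵ s⁻¹
Geostrophic balance rearranged: |∂P/∂n| = f ρ V_g
|∂P/∂n| = 9.37×10⁻⁵ × 0.822 × 46.0 = 3.54×10⁻³ Pa/m

3.5×10⁻³ Pa/m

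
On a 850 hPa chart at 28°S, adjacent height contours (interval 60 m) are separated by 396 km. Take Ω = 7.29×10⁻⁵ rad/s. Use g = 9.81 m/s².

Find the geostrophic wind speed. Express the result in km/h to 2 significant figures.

Coriolis parameter at 28°S:
f = 2Ω sin φ = 2 × 7.29×10⁻⁵ × sin 28° = 6.84×10⁻⁵ s⁻¹
Height gradient: |∂Z/∂n| = 60 m / 396000 m = 1.52×10⁻⁴
On a pressure surface, geostrophic balance gives V_g = (g/f)|∂Z/∂n|:
V_g = 9.81 × 1.52×10⁻⁴ / 6.84×10⁻⁵ = 21.7 m/s
Converting: 21.7 m/s × 3.6 = 78 km/h

78 km/h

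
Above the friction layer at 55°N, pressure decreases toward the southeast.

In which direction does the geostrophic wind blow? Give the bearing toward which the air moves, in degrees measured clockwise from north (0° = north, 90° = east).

225°

The pressure-gradient force points toward the southeast (bearing 135°).
Geostrophic balance: in the Northern Hemisphere the Coriolis force deflects motion to the right, so the geostrophic wind blows 90° to the right of the pressure-gradient force (low pressure on the left).
Rotating 135° by 90° clockwise gives 225° — the wind blows toward the southwest.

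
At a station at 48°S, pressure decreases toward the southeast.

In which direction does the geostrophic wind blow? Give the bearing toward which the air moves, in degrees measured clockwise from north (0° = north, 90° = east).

The pressure-gradient force points toward the southeast (bearing 135°).
Geostrophic balance: in the Southern Hemisphere the Coriolis force deflects motion to the left, so the geostrophic wind blows 90° to the left of the pressure-gradient force (low pressure on the right).
Rotating 135° by 90° counterclockwise gives 045° — the wind blows toward the northeast.

045°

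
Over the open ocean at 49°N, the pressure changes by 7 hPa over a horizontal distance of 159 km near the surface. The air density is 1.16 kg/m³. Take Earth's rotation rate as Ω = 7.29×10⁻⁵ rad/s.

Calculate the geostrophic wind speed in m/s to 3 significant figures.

34.5 m/s

Coriolis parameter at 49°N:
f = 2Ω sin φ = 2 × 7.29×10⁻⁵ × sin 49° = 1.10×10⁻⁴ s⁻¹
Pressure gradient: |∂P/∂n| = 700 Pa / 159000 m = 4.40×10⁻³ Pa/m
Geostrophic balance (pressure-gradient force = Coriolis force):
V_g = (1/(fρ)) |∂P/∂n| = 4.40×10⁻³ / (1.10×10⁻⁴ × 1.16) = 34.5 m/s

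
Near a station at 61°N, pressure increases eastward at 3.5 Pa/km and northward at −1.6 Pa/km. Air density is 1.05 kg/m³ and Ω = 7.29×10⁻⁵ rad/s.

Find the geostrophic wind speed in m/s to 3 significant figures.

28.7 m/s

Coriolis parameter at 61°N:
f = 2Ω sin φ = 2 × 7.29×10⁻⁵ × sin 61° = 1.28×10⁻⁴ s⁻¹
Component geostrophic relations (x east, y north):
u_g = −(1/(fρ)) ∂P/∂y,  v_g = (1/(fρ)) ∂P/∂x
u_g = −(−1.6×10⁻³)/(1.28×10⁻⁴ × 1.05) = 11.9 m/s;  v_g = (3.5×10⁻³)/(1.28×10⁻⁴ × 1.05) = 26.1 m/s
|V_g| = √(u_g² + v_g²) = 28.7 m/s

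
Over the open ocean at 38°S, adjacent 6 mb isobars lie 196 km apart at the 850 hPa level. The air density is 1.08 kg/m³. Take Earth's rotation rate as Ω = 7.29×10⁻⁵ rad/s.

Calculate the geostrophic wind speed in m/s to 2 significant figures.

Coriolis parameter at 38°S:
f = 2Ω sin φ = 2 × 7.29×10⁻⁵ × sin 38° = 8.98×10⁻⁵ s⁻¹
Pressure gradient: |∂P/∂n| = 600 Pa / 196000 m = 3.06×10⁻³ Pa/m
Geostrophic balance (pressure-gradient force = Coriolis force):
V_g = (1/(fρ)) |∂P/∂n| = 3.06×10⁻³ / (8.98×10⁻⁵ × 1.08) = 31.6 m/s

32 m/s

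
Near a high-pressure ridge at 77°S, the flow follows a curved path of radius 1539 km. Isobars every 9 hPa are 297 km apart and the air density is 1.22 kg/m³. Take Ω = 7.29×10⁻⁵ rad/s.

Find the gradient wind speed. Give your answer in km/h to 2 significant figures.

69 km/h

Coriolis parameter at 77°S:
f = 2Ω sin φ = 2 × 7.29×10⁻⁵ × sin 77° = 1.42×10⁻⁴ s⁻¹
Pressure gradient: |∂P/∂n| = 900 Pa / 297000 m = 3.03×10⁻³ Pa/m
Geostrophic speed: V_g = |∂P/∂n|/(fρ) = 3.03×10⁻³/(1.42×10⁻⁴ × 1.22) = 17.5 m/s
Around a high, pressure-gradient force acts outward with centrifugal, so Coriolis balances both:
fV = (1/ρ)|∂P/∂n| + V²/R  →  V² − fR·V + fR·V_g = 0
With fR = 1.42×10⁻⁴ × 1539×10³ m = 219 m/s:
V = [fR − √((fR)² − 4 fR V_g)]/2 = [219 − √(219² − 4×219×17.5)]/2 = 19.2 m/s
Supergeostrophic (V > V_g = 17.5 m/s), as expected around a high.
Converting: 19.2 m/s × 3.6 = 69 km/h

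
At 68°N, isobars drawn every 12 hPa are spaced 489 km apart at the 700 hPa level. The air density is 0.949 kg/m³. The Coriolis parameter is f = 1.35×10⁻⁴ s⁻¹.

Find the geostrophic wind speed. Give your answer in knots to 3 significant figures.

37.2 knots

Pressure gradient: |∂P/∂n| = 1200 Pa / 489000 m = 2.45×10⁻³ Pa/m
Geostrophic balance (pressure-gradient force = Coriolis force):
V_g = (1/(fρ)) |∂P/∂n| = 2.45×10⁻³ / (1.35×10⁻⁴ × 0.949) = 19.2 m/s
Converting: 19.2 m/s × 1.944 = 37.2 knots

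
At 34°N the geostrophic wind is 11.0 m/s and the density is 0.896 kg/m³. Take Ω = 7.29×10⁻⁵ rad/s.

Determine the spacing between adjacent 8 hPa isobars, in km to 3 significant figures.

Coriolis parameter at 34°N:
f = 2Ω sin φ = 2 × 7.29×10⁻⁵ × sin 34° = 8.15×10⁻⁵ s⁻¹
Geostrophic balance rearranged: |∂P/∂n| = f ρ V_g
|∂P/∂n| = 8.15×10⁻⁵ × 0.896 × 11.0 = 8.04×10⁻⁴ Pa/m
Isobar spacing: Δn = ΔP/|∂P/∂n| = 800 Pa / 8.04×10⁻⁴ Pa/m = 995566 m ≈ 996 km

996 km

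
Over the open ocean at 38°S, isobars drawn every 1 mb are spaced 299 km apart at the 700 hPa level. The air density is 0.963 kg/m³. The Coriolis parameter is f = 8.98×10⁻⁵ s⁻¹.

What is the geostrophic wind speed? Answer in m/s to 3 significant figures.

Pressure gradient: |∂P/∂n| = 100 Pa / 299000 m = 3.34×10⁻⁴ Pa/m
Geostrophic balance (pressure-gradient force = Coriolis force):
V_g = (1/(fρ)) |∂P/∂n| = 3.34×10⁻⁴ / (8.98×10⁻⁵ × 0.963) = 3.87 m/s

3.87 m/s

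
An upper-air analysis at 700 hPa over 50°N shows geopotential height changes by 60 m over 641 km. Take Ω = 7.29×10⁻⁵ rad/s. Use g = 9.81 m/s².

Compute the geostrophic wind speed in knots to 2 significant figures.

Coriolis parameter at 50°N:
f = 2Ω sin φ = 2 × 7.29×10⁻⁵ × sin 50° = 1.12×10⁻⁴ s⁻¹
Height gradient: |∂Z/∂n| = 60 m / 641000 m = 9.36×10⁻⁵
On a pressure surface, geostrophic balance gives V_g = (g/f)|∂Z/∂n|:
V_g = 9.81 × 9.36×10⁻⁵ / 1.12×10⁻⁴ = 8.22 m/s
Converting: 8.22 m/s × 1.944 = 16 knots

16 knots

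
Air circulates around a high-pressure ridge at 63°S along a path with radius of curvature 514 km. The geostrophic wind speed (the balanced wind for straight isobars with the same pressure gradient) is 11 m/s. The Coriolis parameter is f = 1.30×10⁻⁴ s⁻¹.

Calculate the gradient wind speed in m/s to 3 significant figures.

Around a high, pressure-gradient force acts outward with centrifugal, so Coriolis balances both:
fV = (1/ρ)|∂P/∂n| + V²/R  →  V² − fR·V + fR·V_g = 0
With fR = 1.30×10⁻⁴ × 514×10³ m = 66.8 m/s:
V = [fR − √((fR)² − 4 fR V_g)]/2 = [66.8 − √(66.8² − 4×66.8×11)]/2 = 13.9 m/s
Supergeostrophic (V > V_g = 11 m/s), as expected around a high.

13.9 m/s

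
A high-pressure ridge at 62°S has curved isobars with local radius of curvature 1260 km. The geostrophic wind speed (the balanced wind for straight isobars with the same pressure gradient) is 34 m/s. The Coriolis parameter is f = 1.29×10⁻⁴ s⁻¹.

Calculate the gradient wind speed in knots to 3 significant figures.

Around a high, pressure-gradient force acts outward with centrifugal, so Coriolis balances both:
fV = (1/ρ)|∂P/∂n| + V²/R  →  V² − fR·V + fR·V_g = 0
With fR = 1.29×10⁻⁴ × 1260×10³ m = 163 m/s:
V = [fR − √((fR)² − 4 fR V_g)]/2 = [163 − √(163² − 4×163×34)]/2 = 48.4 m/s
Supergeostrophic (V > V_g = 34 m/s), as expected around a high.
Converting: 48.4 m/s × 1.944 = 94.1 knots

94.1 knots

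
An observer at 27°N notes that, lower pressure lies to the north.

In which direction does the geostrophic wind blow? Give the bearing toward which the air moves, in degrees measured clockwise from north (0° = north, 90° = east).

090°

The pressure-gradient force points toward the north (bearing 000°).
Geostrophic balance: in the Northern Hemisphere the Coriolis force deflects motion to the right, so the geostrophic wind blows 90° to the right of the pressure-gradient force (low pressure on the left).
Rotating 000° by 90° clockwise gives 090° — the wind blows toward the east.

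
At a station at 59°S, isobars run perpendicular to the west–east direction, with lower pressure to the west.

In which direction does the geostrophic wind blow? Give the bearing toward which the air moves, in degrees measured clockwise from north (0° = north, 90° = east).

The pressure-gradient force points toward the west (bearing 270°).
Geostrophic balance: in the Southern Hemisphere the Coriolis force deflects motion to the left, so the geostrophic wind blows 90° to the left of the pressure-gradient force (low pressure on the right).
Rotating 270° by 90° counterclockwise gives 180° — the wind blows toward the south.

180°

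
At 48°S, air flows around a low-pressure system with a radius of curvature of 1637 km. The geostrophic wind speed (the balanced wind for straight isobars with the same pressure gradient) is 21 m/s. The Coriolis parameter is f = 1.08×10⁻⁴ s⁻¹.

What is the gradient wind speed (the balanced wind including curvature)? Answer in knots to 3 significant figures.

Around a low, centrifugal force acts outward with Coriolis, so pressure-gradient force balances both:
(1/ρ)|∂P/∂n| = fV + V²/R  →  V² + fR·V − fR·V_g = 0
With fR = 1.08×10⁻⁴ × 1637×10³ m = 177 m/s:
V = [−fR + √((fR)² + 4 fR V_g)]/2 = [−177 + √(177² + 4×177×21)]/2 = 19 m/s
Subgeostrophic (V < V_g = 21 m/s), as expected around a low.
Converting: 19 m/s × 1.944 = 36.9 knots

36.9 knots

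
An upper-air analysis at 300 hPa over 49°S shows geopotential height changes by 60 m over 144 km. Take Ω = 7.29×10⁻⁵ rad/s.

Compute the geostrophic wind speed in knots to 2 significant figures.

72 knots

Coriolis parameter at 49°S:
f = 2Ω sin φ = 2 × 7.29×10⁻⁵ × sin 49° = 1.10×10⁻⁴ s⁻¹
Height gradient: |∂Z/∂n| = 60 m / 144000 m = 4.17×10⁻⁴
On a pressure surface, geostrophic balance gives V_g = (g/f)|∂Z/∂n|:
V_g = 9.81 × 4.17×10⁻⁴ / 1.10×10⁻⁴ = 37.1 m/s
Converting: 37.1 m/s × 1.944 = 72 knots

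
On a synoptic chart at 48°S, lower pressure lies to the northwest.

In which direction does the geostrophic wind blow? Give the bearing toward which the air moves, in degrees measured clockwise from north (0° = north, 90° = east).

225°

The pressure-gradient force points toward the northwest (bearing 315°).
Geostrophic balance: in the Southern Hemisphere the Coriolis force deflects motion to the left, so the geostrophic wind blows 90° to the left of the pressure-gradient force (low pressure on the right).
Rotating 315° by 90° counterclockwise gives 225° — the wind blows toward the southwest.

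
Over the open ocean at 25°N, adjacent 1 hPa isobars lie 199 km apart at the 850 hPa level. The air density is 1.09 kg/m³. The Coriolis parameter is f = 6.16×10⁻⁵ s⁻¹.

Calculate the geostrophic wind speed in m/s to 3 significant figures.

Pressure gradient: |∂P/∂n| = 100 Pa / 199000 m = 5.03×10⁻⁴ Pa/m
Geostrophic balance (pressure-gradient force = Coriolis force):
V_g = (1/(fρ)) |∂P/∂n| = 5.03×10⁻⁴ / (6.16×10⁻⁵ × 1.09) = 7.48 m/s

7.48 m/s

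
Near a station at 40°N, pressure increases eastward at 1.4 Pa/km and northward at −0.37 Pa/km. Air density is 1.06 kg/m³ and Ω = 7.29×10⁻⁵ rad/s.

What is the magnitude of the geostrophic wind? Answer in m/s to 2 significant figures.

15 m/s

Coriolis parameter at 40°N:
f = 2Ω sin φ = 2 × 7.29×10⁻⁵ × sin 40° = 9.37×10⁻⁵ s⁻¹
Component geostrophic relations (x east, y north):
u_g = −(1/(fρ)) ∂P/∂y,  v_g = (1/(fρ)) ∂P/∂x
u_g = −(−0.37×10⁻³)/(9.37×10⁻⁵ × 1.06) = 3.72 m/s;  v_g = (1.4×10⁻³)/(9.37×10⁻⁵ × 1.06) = 14.1 m/s
|V_g| = √(u_g² + v_g²) = 14.6 m/s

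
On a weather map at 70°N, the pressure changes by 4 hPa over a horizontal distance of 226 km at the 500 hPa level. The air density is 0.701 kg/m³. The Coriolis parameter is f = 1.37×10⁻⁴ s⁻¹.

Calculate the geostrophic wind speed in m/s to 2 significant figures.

Pressure gradient: |∂P/∂n| = 400 Pa / 226000 m = 1.77×10⁻³ Pa/m
Geostrophic balance (pressure-gradient force = Coriolis force):
V_g = (1/(fρ)) |∂P/∂n| = 1.77×10⁻³ / (1.37×10⁻⁴ × 0.701) = 18.4 m/s

18 m/s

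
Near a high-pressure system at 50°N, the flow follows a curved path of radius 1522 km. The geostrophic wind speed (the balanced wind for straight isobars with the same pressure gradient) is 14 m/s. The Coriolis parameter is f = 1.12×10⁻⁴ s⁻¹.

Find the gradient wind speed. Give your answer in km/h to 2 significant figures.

Around a high, pressure-gradient force acts outward with centrifugal, so Coriolis balances both:
fV = (1/ρ)|∂P/∂n| + V²/R  →  V² − fR·V + fR·V_g = 0
With fR = 1.12×10⁻⁴ × 1522×10³ m = 170 m/s:
V = [fR − √((fR)² − 4 fR V_g)]/2 = [170 − √(170² − 4×170×14)]/2 = 15.4 m/s
Supergeostrophic (V > V_g = 14 m/s), as expected around a high.
Converting: 15.4 m/s × 3.6 = 55 km/h

55 km/h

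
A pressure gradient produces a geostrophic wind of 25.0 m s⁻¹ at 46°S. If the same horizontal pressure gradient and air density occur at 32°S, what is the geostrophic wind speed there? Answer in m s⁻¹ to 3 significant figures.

With the same pressure gradient and density, V_g ∝ 1/f ∝ 1/sin φ.
V₂ = V₁ · sin φ₁ / sin φ₂ = 25.0 × sin 46° / sin 32°
V₂ = 25.0 × 0.7193/0.5299 = 33.9 m s⁻¹

33.9 m s⁻¹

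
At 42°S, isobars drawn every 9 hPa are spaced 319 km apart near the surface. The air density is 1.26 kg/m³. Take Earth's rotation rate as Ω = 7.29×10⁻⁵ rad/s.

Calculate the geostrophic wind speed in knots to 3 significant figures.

Coriolis parameter at 42°S:
f = 2Ω sin φ = 2 × 7.29×10⁻⁵ × sin 42° = 9.76×10⁻⁵ s⁻¹
Pressure gradient: |∂P/∂n| = 900 Pa / 319000 m = 2.82×10⁻³ Pa/m
Geostrophic balance (pressure-gradient force = Coriolis force):
V_g = (1/(fρ)) |∂P/∂n| = 2.82×10⁻³ / (9.76×10⁻⁵ × 1.26) = 23.0 m/s
Converting: 23.0 m/s × 1.944 = 44.6 knots

44.6 knots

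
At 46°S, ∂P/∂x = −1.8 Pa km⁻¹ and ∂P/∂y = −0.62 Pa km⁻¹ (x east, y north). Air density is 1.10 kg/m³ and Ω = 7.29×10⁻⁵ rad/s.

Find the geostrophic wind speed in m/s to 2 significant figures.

Coriolis parameter at 46°S:
f = 2Ω sin φ = 2 × 7.29×10⁻⁵ × sin 46° = 1.05×10⁻⁴ s⁻¹
In the Southern Hemisphere f is negative: f = −1.05×10⁻⁴ s⁻¹.
Component geostrophic relations (x east, y north):
u_g = −(1/(fρ)) ∂P/∂y,  v_g = (1/(fρ)) ∂P/∂x
u_g = −(−0.62×10⁻³)/(−1.05×10⁻⁴ × 1.10) = −5.37 m/s;  v_g = (−1.8×10⁻³)/(−1.05×10⁻⁴ × 1.10) = 15.6 m/s
|V_g| = √(u_g² + v_g²) = 16.5 m/s

17 m/s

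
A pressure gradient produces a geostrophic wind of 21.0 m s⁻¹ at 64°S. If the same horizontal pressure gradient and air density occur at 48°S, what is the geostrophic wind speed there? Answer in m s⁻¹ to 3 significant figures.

25.4 m s⁻¹

With the same pressure gradient and density, V_g ∝ 1/f ∝ 1/sin φ.
V₂ = V₁ · sin φ₁ / sin φ₂ = 21.0 × sin 64° / sin 48°
V₂ = 21.0 × 0.8988/0.7431 = 25.4 m s⁻¹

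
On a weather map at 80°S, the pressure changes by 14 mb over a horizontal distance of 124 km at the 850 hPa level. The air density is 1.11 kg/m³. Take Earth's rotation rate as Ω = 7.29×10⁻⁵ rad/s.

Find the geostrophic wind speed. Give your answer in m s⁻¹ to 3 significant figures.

Coriolis parameter at 80°S:
f = 2Ω sin φ = 2 × 7.29×10⁻⁵ × sin 80° = 1.44×10⁻⁴ s⁻¹
Pressure gradient: |∂P/∂n| = 1400 Pa / 124000 m = 1.13×10⁻² Pa/m
Geostrophic balance (pressure-gradient force = Coriolis force):
V_g = (1/(fρ)) |∂P/∂n| = 1.13×10⁻² / (1.44×10⁻⁴ × 1.11) = 70.8 m/s

70.8 m s⁻¹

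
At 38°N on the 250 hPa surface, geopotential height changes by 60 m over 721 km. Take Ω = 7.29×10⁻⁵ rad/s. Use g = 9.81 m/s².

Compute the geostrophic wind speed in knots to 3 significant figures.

17.7 knots

Coriolis parameter at 38°N:
f = 2Ω sin φ = 2 × 7.29×10⁻⁵ × sin 38° = 8.98×10⁻⁵ s⁻¹
Height gradient: |∂Z/∂n| = 60 m / 721000 m = 8.32×10⁻⁵
On a pressure surface, geostrophic balance gives V_g = (g/f)|∂Z/∂n|:
V_g = 9.81 × 8.32×10⁻⁵ / 8.98×10⁻⁵ = 9.09 m/s
Converting: 9.09 m/s × 1.944 = 17.7 knots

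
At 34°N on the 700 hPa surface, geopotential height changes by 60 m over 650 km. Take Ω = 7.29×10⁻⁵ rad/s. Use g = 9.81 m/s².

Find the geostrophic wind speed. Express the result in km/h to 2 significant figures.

40 km/h

Coriolis parameter at 34°N:
f = 2Ω sin φ = 2 × 7.29×10⁻⁵ × sin 34° = 8.15×10⁻⁵ s⁻¹
Height gradient: |∂Z/∂n| = 60 m / 650000 m = 9.23×10⁻⁵
On a pressure surface, geostrophic balance gives V_g = (g/f)|∂Z/∂n|:
V_g = 9.81 × 9.23×10⁻⁵ / 8.15×10⁻⁵ = 11.1 m/s
Converting: 11.1 m/s × 3.6 = 40 km/h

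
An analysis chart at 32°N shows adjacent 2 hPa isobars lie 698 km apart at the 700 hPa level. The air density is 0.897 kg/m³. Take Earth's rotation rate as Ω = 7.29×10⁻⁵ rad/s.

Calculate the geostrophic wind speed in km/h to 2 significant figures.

15 km/h

Coriolis parameter at 32°N:
f = 2Ω sin φ = 2 × 7.29×10⁻⁵ × sin 32° = 7.73×10⁻⁵ s⁻¹
Pressure gradient: |∂P/∂n| = 200 Pa / 698000 m = 2.87×10⁻⁴ Pa/m
Geostrophic balance (pressure-gradient force = Coriolis force):
V_g = (1/(fρ)) |∂P/∂n| = 2.87×10⁻⁴ / (7.73×10⁻⁵ × 0.897) = 4.13 m/s
Converting: 4.13 m/s × 3.6 = 15 km/h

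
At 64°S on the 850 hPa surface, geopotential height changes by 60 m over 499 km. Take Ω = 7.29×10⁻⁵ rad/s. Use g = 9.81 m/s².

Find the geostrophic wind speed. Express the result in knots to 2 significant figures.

Coriolis parameter at 64°S:
f = 2Ω sin φ = 2 × 7.29×10⁻⁵ × sin 64° = 1.31×10⁻⁴ s⁻¹
Height gradient: |∂Z/∂n| = 60 m / 499000 m = 1.20×10⁻⁴
On a pressure surface, geostrophic balance gives V_g = (g/f)|∂Z/∂n|:
V_g = 9.81 × 1.20×10⁻⁴ / 1.31×10⁻⁴ = 9.00 m/s
Converting: 9.00 m/s × 1.944 = 17 knots

17 knots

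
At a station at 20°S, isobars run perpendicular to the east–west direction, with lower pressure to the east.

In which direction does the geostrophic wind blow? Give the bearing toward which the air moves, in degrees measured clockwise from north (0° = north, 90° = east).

000°

The pressure-gradient force points toward the east (bearing 090°).
Geostrophic balance: in the Southern Hemisphere the Coriolis force deflects motion to the left, so the geostrophic wind blows 90° to the left of the pressure-gradient force (low pressure on the right).
Rotating 090° by 90° counterclockwise gives 000° — the wind blows toward the north.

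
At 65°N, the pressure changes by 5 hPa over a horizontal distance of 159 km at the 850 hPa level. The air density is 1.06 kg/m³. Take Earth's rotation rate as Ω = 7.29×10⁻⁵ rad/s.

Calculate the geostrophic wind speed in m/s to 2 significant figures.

Coriolis parameter at 65°N:
f = 2Ω sin φ = 2 × 7.29×10⁻⁵ × sin 65° = 1.32×10⁻⁴ s⁻¹
Pressure gradient: |∂P/∂n| = 500 Pa / 159000 m = 3.14×10⁻³ Pa/m
Geostrophic balance (pressure-gradient force = Coriolis force):
V_g = (1/(fρ)) |∂P/∂n| = 3.14×10⁻³ / (1.32×10⁻⁴ × 1.06) = 22.5 m/s

22 m/s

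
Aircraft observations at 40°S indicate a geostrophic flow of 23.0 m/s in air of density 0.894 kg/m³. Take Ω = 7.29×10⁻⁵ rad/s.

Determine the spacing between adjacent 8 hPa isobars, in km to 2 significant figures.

Coriolis parameter at 40°S:
f = 2Ω sin φ = 2 × 7.29×10⁻⁵ × sin 40° = 9.37×10⁻⁵ s⁻¹
Geostrophic balance rearranged: |∂P/∂n| = f ρ V_g
|∂P/∂n| = 9.37×10⁻⁵ × 0.894 × 23.0 = 1.93×10⁻³ Pa/m
Isobar spacing: Δn = ΔP/|∂P/∂n| = 800 Pa / 1.93×10⁻³ Pa/m = 415145 m ≈ 420 km

420 km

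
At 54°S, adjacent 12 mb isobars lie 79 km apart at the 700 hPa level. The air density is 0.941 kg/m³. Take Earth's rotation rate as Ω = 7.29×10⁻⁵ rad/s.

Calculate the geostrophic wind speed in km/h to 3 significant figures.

493 km/h

Coriolis parameter at 54°S:
f = 2Ω sin φ = 2 × 7.29×10⁻⁵ × sin 54° = 1.18×10⁻⁴ s⁻¹
Pressure gradient: |∂P/∂n| = 1200 Pa / 79000 m = 1.52×10⁻² Pa/m
Geostrophic balance (pressure-gradient force = Coriolis force):
V_g = (1/(fρ)) |∂P/∂n| = 1.52×10⁻² / (1.18×10⁻⁴ × 0.941) = 137 m/s
Converting: 137 m/s × 3.6 = 493 km/h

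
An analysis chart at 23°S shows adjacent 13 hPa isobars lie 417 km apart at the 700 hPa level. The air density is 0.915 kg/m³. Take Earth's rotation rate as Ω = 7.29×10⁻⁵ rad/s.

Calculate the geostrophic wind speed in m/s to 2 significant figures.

60 m/s

Coriolis parameter at 23°S:
f = 2Ω sin φ = 2 × 7.29×10⁻⁵ × sin 23° = 5.70×10⁻⁵ s⁻¹
Pressure gradient: |∂P/∂n| = 1300 Pa / 417000 m = 3.12×10⁻³ Pa/m
Geostrophic balance (pressure-gradient force = Coriolis force):
V_g = (1/(fρ)) |∂P/∂n| = 3.12×10⁻³ / (5.70×10⁻⁵ × 0.915) = 59.8 m/s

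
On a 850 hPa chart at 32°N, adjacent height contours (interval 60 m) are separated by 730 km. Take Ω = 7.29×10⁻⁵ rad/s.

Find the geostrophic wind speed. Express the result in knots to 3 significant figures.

Coriolis parameter at 32°N:
f = 2Ω sin φ = 2 × 7.29×10⁻⁵ × sin 32° = 7.73×10⁻⁵ s⁻¹
Height gradient: |∂Z/∂n| = 60 m / 730000 m = 8.22×10⁻⁵
On a pressure surface, geostrophic balance gives V_g = (g/f)|∂Z/∂n|:
V_g = 9.81 × 8.22×10⁻⁵ / 7.73×10⁻⁵ = 10.4 m/s
Converting: 10.4 m/s × 1.944 = 20.3 knots

20.3 knots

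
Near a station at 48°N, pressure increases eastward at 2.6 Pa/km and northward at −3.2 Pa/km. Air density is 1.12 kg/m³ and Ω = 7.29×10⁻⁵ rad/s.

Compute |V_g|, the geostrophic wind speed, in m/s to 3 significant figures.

34.0 m/s

Coriolis parameter at 48°N:
f = 2Ω sin φ = 2 × 7.29×10⁻⁵ × sin 48° = 1.08×10⁻⁴ s⁻¹
Component geostrophic relations (x east, y north):
u_g = −(1/(fρ)) ∂P/∂y,  v_g = (1/(fρ)) ∂P/∂x
u_g = −(−3.2×10⁻³)/(1.08×10⁻⁴ × 1.12) = 26.4 m/s;  v_g = (2.6×10⁻³)/(1.08×10⁻⁴ × 1.12) = 21.4 m/s
|V_g| = √(u_g² + v_g²) = 34.0 m/s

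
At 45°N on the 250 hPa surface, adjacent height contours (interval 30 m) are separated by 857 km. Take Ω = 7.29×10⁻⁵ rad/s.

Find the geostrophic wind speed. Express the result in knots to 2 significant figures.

Coriolis parameter at 45°N:
f = 2Ω sin φ = 2 × 7.29×10⁻⁵ × sin 45° = 1.03×10⁻⁴ s⁻¹
Height gradient: |∂Z/∂n| = 30 m / 857000 m = 3.50×10⁻⁵
On a pressure surface, geostrophic balance gives V_g = (g/f)|∂Z/∂n|:
V_g = 9.81 × 3.50×10⁻⁵ / 1.03×10⁻⁴ = 3.33 m/s
Converting: 3.33 m/s × 1.944 = 6.5 knots

6.5 knots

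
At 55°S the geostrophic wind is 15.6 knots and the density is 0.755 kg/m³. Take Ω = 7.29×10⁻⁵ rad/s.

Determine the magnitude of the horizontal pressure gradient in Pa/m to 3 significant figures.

Coriolis parameter at 55°S:
f = 2Ω sin φ = 2 × 7.29×10⁻⁵ × sin 55° = 1.19×10⁻⁴ s⁻¹
Wind speed in SI: 15.6 knots = 8.03 m/s
Geostrophic balance rearranged: |∂P/∂n| = f ρ V_g
|∂P/∂n| = 1.19×10⁻⁴ × 0.755 × 8.03 = 7.24×10⁻⁴ Pa/m

7.24×10⁻⁴ Pa/m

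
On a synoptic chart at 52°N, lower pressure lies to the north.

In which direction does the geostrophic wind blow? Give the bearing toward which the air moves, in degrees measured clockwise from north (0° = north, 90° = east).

090°

The pressure-gradient force points toward the north (bearing 000°).
Geostrophic balance: in the Northern Hemisphere the Coriolis force deflects motion to the right, so the geostrophic wind blows 90° to the right of the pressure-gradient force (low pressure on the left).
Rotating 000° by 90° clockwise gives 090° — the wind blows toward the east.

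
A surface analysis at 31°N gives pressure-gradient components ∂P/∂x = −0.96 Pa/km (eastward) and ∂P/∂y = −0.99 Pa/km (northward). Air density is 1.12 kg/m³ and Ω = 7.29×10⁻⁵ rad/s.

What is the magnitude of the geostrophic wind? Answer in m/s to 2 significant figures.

16 m/s

Coriolis parameter at 31°N:
f = 2Ω sin φ = 2 × 7.29×10⁻⁵ × sin 31° = 7.51×10⁻⁵ s⁻¹
Component geostrophic relations (x east, y north):
u_g = −(1/(fρ)) ∂P/∂y,  v_g = (1/(fρ)) ∂P/∂x
u_g = −(−0.99×10⁻³)/(7.51×10⁻⁵ × 1.12) = 11.8 m/s;  v_g = (−0.96×10⁻³)/(7.51×10⁻⁵ × 1.12) = −11.4 m/s
|V_g| = √(u_g² + v_g²) = 16.4 m/s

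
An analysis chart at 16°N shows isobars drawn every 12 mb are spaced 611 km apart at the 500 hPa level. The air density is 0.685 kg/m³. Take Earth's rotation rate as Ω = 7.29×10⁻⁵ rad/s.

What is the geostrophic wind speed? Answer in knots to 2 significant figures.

Coriolis parameter at 16°N:
f = 2Ω sin φ = 2 × 7.29×10⁻⁵ × sin 16° = 4.02×10⁻⁵ s⁻¹
Pressure gradient: |∂P/∂n| = 1200 Pa / 611000 m = 1.96×10⁻³ Pa/m
Geostrophic balance (pressure-gradient force = Coriolis force):
V_g = (1/(fρ)) |∂P/∂n| = 1.96×10⁻³ / (4.02×10⁻⁵ × 0.685) = 71.3 m/s
Converting: 71.3 m/s × 1.944 = 140 knots

140 knots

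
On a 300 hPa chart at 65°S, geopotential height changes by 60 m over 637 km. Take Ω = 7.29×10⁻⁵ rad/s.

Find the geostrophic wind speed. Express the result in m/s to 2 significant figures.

7.0 m/s

Coriolis parameter at 65°S:
f = 2Ω sin φ = 2 × 7.29×10⁻⁵ × sin 65° = 1.32×10⁻⁴ s⁻¹
Height gradient: |∂Z/∂n| = 60 m / 637000 m = 9.42×10⁻⁵
On a pressure surface, geostrophic balance gives V_g = (g/f)|∂Z/∂n|:
V_g = 9.81 × 9.42×10⁻⁵ / 1.32×10⁻⁴ = 6.99 m/s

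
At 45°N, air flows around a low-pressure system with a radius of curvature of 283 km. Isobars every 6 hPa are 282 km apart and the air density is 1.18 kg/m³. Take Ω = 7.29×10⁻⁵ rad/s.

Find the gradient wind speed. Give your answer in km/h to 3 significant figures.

44.3 km/h

Coriolis parameter at 45°N:
f = 2Ω sin φ = 2 × 7.29×10⁻⁵ × sin 45° = 1.03×10⁻⁴ s⁻¹
Pressure gradient: |∂P/∂n| = 600 Pa / 282000 m = 2.13×10⁻³ Pa/m
Geostrophic speed: V_g = |∂P/∂n|/(fρ) = 2.13×10⁻³/(1.03×10⁻⁴ × 1.18) = 17.5 m/s
Around a low, centrifugal force acts outward with Coriolis, so pressure-gradient force balances both:
(1/ρ)|∂P/∂n| = fV + V²/R  →  V² + fR·V − fR·V_g = 0
With fR = 1.03×10⁻⁴ × 283×10³ m = 29.2 m/s:
V = [−fR + √((fR)² + 4 fR V_g)]/2 = [−29.2 + √(29.2² + 4×29.2×17.5)]/2 = 12.3 m/s
Subgeostrophic (V < V_g = 17.5 m/s), as expected around a low.
Converting: 12.3 m/s × 3.6 = 44.3 km/h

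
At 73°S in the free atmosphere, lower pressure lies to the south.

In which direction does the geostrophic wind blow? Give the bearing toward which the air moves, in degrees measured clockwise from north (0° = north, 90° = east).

The pressure-gradient force points toward the south (bearing 180°).
Geostrophic balance: in the Southern Hemisphere the Coriolis force deflects motion to the left, so the geostrophic wind blows 90° to the left of the pressure-gradient force (low pressure on the right).
Rotating 180° by 90° counterclockwise gives 090° — the wind blows toward the east.

090°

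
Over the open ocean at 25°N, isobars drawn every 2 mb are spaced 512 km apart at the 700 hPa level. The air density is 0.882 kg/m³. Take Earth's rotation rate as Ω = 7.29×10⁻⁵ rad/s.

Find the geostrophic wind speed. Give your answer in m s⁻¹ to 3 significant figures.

7.19 m s⁻¹

Coriolis parameter at 25°N:
f = 2Ω sin φ = 2 × 7.29×10⁻⁵ × sin 25° = 6.16×10⁻⁵ s⁻¹
Pressure gradient: |∂P/∂n| = 200 Pa / 512000 m = 3.91×10⁻⁴ Pa/m
Geostrophic balance (pressure-gradient force = Coriolis force):
V_g = (1/(fρ)) |∂P/∂n| = 3.91×10⁻⁴ / (6.16×10⁻⁵ × 0.882) = 7.19 m/s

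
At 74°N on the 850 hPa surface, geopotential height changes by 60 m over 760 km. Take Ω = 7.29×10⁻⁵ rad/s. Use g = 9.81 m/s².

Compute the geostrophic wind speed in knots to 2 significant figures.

11 knots

Coriolis parameter at 74°N:
f = 2Ω sin φ = 2 × 7.29×10⁻⁵ × sin 74° = 1.40×10⁻⁴ s⁻¹
Height gradient: |∂Z/∂n| = 60 m / 760000 m = 7.89×10⁻⁵
On a pressure surface, geostrophic balance gives V_g = (g/f)|∂Z/∂n|:
V_g = 9.81 × 7.89×10⁻⁵ / 1.40×10⁻⁴ = 5.53 m/s
Converting: 5.53 m/s × 1.944 = 11 knots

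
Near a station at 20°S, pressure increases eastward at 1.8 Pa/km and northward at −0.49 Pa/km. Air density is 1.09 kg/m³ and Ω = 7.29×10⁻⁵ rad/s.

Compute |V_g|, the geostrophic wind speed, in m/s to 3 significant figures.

34.3 m/s

Coriolis parameter at 20°S:
f = 2Ω sin φ = 2 × 7.29×10⁻⁵ × sin 20° = 4.99×10⁻⁵ s⁻¹
In the Southern Hemisphere f is negative: f = −4.99×10⁻⁵ s⁻¹.
Component geostrophic relations (x east, y north):
u_g = −(1/(fρ)) ∂P/∂y,  v_g = (1/(fρ)) ∂P/∂x
u_g = −(−0.49×10⁻³)/(−4.99×10⁻⁵ × 1.09) = −9.01 m/s;  v_g = (1.8×10⁻³)/(−4.99×10⁻⁵ × 1.09) = −33.1 m/s
|V_g| = √(u_g² + v_g²) = 34.3 m/s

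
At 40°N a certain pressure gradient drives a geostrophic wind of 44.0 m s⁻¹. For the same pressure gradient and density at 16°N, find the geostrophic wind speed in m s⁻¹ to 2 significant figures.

With the same pressure gradient and density, V_g ∝ 1/f ∝ 1/sin φ.
V₂ = V₁ · sin φ₁ / sin φ₂ = 44.0 × sin 40° / sin 16°
V₂ = 44.0 × 0.6428/0.2756 = 100 m s⁻¹

100 m s⁻¹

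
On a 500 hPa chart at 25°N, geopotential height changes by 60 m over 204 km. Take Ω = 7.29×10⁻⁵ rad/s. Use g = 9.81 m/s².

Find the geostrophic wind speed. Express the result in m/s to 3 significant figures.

46.8 m/s

Coriolis parameter at 25°N:
f = 2Ω sin φ = 2 × 7.29×10⁻⁵ × sin 25° = 6.16×10⁻⁵ s⁻¹
Height gradient: |∂Z/∂n| = 60 m / 204000 m = 2.94×10⁻⁴
On a pressure surface, geostrophic balance gives V_g = (g/f)|∂Z/∂n|:
V_g = 9.81 × 2.94×10⁻⁴ / 6.16×10⁻⁵ = 46.8 m/s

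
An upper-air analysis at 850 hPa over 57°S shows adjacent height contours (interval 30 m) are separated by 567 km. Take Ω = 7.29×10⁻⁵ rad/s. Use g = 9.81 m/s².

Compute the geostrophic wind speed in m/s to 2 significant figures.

4.2 m/s

Coriolis parameter at 57°S:
f = 2Ω sin φ = 2 × 7.29×10⁻⁵ × sin 57° = 1.22×10⁻⁴ s⁻¹
Height gradient: |∂Z/∂n| = 30 m / 567000 m = 5.29×10⁻⁵
On a pressure surface, geostrophic balance gives V_g = (g/f)|∂Z/∂n|:
V_g = 9.81 × 5.29×10⁻⁵ / 1.22×10⁻⁴ = 4.24 m/s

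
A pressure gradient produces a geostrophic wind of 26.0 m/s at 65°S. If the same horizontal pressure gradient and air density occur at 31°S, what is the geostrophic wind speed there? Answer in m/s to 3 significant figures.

With the same pressure gradient and density, V_g ∝ 1/f ∝ 1/sin φ.
V₂ = V₁ · sin φ₁ / sin φ₂ = 26.0 × sin 65° / sin 31°
V₂ = 26.0 × 0.9063/0.5150 = 45.8 m/s

45.8 m/s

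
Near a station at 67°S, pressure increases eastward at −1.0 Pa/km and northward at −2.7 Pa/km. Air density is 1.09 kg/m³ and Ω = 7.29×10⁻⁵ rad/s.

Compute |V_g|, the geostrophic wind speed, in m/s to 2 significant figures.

Coriolis parameter at 67°S:
f = 2Ω sin φ = 2 × 7.29×10⁻⁵ × sin 67° = 1.34×10⁻⁴ s⁻¹
In the Southern Hemisphere f is negative: f = −1.34×10⁻⁴ s⁻¹.
Component geostrophic relations (x east, y north):
u_g = −(1/(fρ)) ∂P/∂y,  v_g = (1/(fρ)) ∂P/∂x
u_g = −(−2.7×10⁻³)/(−1.34×10⁻⁴ × 1.09) = −18.5 m/s;  v_g = (−1.0×10⁻³)/(−1.34×10⁻⁴ × 1.09) = 6.84 m/s
|V_g| = √(u_g² + v_g²) = 19.7 m/s

20 m/s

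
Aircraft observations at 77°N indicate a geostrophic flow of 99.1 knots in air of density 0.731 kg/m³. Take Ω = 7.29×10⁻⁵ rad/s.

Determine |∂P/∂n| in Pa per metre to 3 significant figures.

Coriolis parameter at 77°N:
f = 2Ω sin φ = 2 × 7.29×10⁻⁵ × sin 77° = 1.42×10⁻⁴ s⁻¹
Wind speed in SI: 99.1 knots = 51.0 m/s
Geostrophic balance rearranged: |∂P/∂n| = f ρ V_g
|∂P/∂n| = 1.42×10⁻⁴ × 0.731 × 51.0 = 5.29×10⁻³ Pa/m

5.29×10⁻³ Pa/m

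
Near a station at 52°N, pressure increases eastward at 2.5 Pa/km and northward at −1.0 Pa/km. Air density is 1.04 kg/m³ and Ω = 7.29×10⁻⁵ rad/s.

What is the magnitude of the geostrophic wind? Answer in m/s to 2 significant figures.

23 m/s

Coriolis parameter at 52°N:
f = 2Ω sin φ = 2 × 7.29×10⁻⁵ × sin 52° = 1.15×10⁻⁴ s⁻¹
Component geostrophic relations (x east, y north):
u_g = −(1/(fρ)) ∂P/∂y,  v_g = (1/(fρ)) ∂P/∂x
u_g = −(−1.0×10⁻³)/(1.15×10⁻⁴ × 1.04) = 8.37 m/s;  v_g = (2.5×10⁻³)/(1.15×10⁻⁴ × 1.04) = 20.9 m/s
|V_g| = √(u_g² + v_g²) = 22.5 m/s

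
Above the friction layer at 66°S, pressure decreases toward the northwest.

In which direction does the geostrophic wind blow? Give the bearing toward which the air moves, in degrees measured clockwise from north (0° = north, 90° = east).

The pressure-gradient force points toward the northwest (bearing 315°).
Geostrophic balance: in the Southern Hemisphere the Coriolis force deflects motion to the left, so the geostrophic wind blows 90° to the left of the pressure-gradient force (low pressure on the right).
Rotating 315° by 90° counterclockwise gives 225° — the wind blows toward the southwest.

225°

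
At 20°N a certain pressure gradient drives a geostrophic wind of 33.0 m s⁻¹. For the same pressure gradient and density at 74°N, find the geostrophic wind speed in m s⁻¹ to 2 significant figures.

With the same pressure gradient and density, V_g ∝ 1/f ∝ 1/sin φ.
V₂ = V₁ · sin φ₁ / sin φ₂ = 33.0 × sin 20° / sin 74°
V₂ = 33.0 × 0.3420/0.9613 = 12 m s⁻¹

12 m s⁻¹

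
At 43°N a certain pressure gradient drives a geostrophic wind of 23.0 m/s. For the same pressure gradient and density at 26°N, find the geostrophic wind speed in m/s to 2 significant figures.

With the same pressure gradient and density, V_g ∝ 1/f ∝ 1/sin φ.
V₂ = V₁ · sin φ₁ / sin φ₂ = 23.0 × sin 43° / sin 26°
V₂ = 23.0 × 0.6820/0.4384 = 36 m/s

36 m/s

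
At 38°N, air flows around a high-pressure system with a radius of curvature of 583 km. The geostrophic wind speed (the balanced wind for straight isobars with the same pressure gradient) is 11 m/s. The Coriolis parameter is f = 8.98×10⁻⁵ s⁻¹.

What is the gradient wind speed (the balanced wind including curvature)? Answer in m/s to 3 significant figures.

Around a high, pressure-gradient force acts outward with centrifugal, so Coriolis balances both:
fV = (1/ρ)|∂P/∂n| + V²/R  →  V² − fR·V + fR·V_g = 0
With fR = 8.98×10⁻⁵ × 583×10³ m = 52.4 m/s:
V = [fR − √((fR)² − 4 fR V_g)]/2 = [52.4 − √(52.4² − 4×52.4×11)]/2 = 15.7 m/s
Supergeostrophic (V > V_g = 11 m/s), as expected around a high.

15.7 m/s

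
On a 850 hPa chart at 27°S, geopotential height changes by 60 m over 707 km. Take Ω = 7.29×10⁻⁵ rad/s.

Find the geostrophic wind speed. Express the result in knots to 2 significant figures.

Coriolis parameter at 27°S:
f = 2Ω sin φ = 2 × 7.29×10⁻⁵ × sin 27° = 6.62×10⁻⁵ s⁻¹
Height gradient: |∂Z/∂n| = 60 m / 707000 m = 8.49×10⁻⁵
On a pressure surface, geostrophic balance gives V_g = (g/f)|∂Z/∂n|:
V_g = 9.81 × 8.49×10⁻⁵ / 6.62×10⁻⁵ = 12.6 m/s
Converting: 12.6 m/s × 1.944 = 24 knots

24 knots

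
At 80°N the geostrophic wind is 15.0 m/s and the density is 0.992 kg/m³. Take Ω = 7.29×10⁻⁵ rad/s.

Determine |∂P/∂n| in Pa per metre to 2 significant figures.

2.1×10⁻³ Pa/m

Coriolis parameter at 80°N:
f = 2Ω sin φ = 2 × 7.29×10⁻⁵ × sin 80° = 1.44×10⁻⁴ s⁻¹
Geostrophic balance rearranged: |∂P/∂n| = f ρ V_g
|∂P/∂n| = 1.44×10⁻⁴ × 0.992 × 15.0 = 2.14×10⁻³ Pa/m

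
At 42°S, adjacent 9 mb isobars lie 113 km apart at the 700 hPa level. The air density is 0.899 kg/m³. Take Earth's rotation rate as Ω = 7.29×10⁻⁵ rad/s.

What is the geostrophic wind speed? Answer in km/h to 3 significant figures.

327 km/h

Coriolis parameter at 42°S:
f = 2Ω sin φ = 2 × 7.29×10⁻⁵ × sin 42° = 9.76×10⁻⁵ s⁻¹
Pressure gradient: |∂P/∂n| = 900 Pa / 113000 m = 7.96×10⁻³ Pa/m
Geostrophic balance (pressure-gradient force = Coriolis force):
V_g = (1/(fρ)) |∂P/∂n| = 7.96×10⁻³ / (9.76×10⁻⁵ × 0.899) = 90.8 m/s
Converting: 90.8 m/s × 3.6 = 327 km/h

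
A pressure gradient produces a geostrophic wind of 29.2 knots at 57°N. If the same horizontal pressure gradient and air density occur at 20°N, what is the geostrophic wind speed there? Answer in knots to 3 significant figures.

71.6 knots

With the same pressure gradient and density, V_g ∝ 1/f ∝ 1/sin φ.
V₂ = V₁ · sin φ₁ / sin φ₂ = 29.2 × sin 57° / sin 20°
V₂ = 29.2 × 0.8387/0.3420 = 71.6 knots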